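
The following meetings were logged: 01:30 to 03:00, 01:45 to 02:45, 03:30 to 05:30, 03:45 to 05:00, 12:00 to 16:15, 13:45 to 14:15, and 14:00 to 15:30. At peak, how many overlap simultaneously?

Walk the sorted start/end points keeping a running depth.
The depth first hits 3 at 14:00.

3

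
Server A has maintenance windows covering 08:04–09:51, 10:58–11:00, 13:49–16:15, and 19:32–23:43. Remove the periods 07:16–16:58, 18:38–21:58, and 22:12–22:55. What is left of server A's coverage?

08:04–09:51: entirely removed.
10:58–11:00: entirely removed.
13:49–16:15: entirely removed.
19:32–23:43 \ B = 21:58–22:12, 22:55–23:43.

21:58–22:12, 22:55–23:43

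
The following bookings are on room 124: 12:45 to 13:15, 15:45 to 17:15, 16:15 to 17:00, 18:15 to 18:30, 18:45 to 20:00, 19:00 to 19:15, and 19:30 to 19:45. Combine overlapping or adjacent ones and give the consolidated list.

12:45–13:15, 15:45–17:15, 18:15–18:30, 18:45–20:00

15:45–17:15 is disjoint → start new block.
16:15–17:00 overlaps/touches 15:45–17:15 → extend to 15:45–17:15.
18:15–18:30 is disjoint → start new block.
18:45–20:00 is disjoint → start new block.
19:00–19:15 overlaps/touches 18:45–20:00 → extend to 18:45–20:00.
19:30–19:45 overlaps/touches 18:45–20:00 → extend to 18:45–20:00.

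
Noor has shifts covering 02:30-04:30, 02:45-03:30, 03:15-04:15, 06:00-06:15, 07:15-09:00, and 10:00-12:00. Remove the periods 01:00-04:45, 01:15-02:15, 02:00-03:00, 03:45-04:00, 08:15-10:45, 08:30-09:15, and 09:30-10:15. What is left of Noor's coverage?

06:00–06:15, 07:15–08:15, 10:45–12:00

A, merged: 02:30–04:30, 06:00–06:15, 07:15–09:00, 10:00–12:00.
B, merged: 01:00–04:45, 08:15–10:45.
02:30–04:30 lies entirely inside B → drops out.
06:00–06:15 is untouched.
07:15–09:00 with B removed leaves 07:15–08:15.
10:00–12:00 with B removed leaves 10:45–12:00.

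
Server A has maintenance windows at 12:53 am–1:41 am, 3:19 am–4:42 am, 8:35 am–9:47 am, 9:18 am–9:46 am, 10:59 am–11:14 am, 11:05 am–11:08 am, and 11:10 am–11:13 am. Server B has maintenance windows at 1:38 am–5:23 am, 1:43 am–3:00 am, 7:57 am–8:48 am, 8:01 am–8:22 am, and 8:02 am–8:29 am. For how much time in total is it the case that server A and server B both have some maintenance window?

1 h 39 min

First set merges to 12:53 am–1:41 am, 3:19 am–4:42 am, 8:35 am–9:47 am, 10:59 am–11:14 am.
Second set merges to 1:38 am–5:23 am, 7:57 am–8:48 am.
A ∩ B = 1:38 am–1:41 am, 3:19 am–4:42 am, 8:35 am–8:48 am.
Total: 3 min + 1 h 23 min + 13 min = 1 h 39 min.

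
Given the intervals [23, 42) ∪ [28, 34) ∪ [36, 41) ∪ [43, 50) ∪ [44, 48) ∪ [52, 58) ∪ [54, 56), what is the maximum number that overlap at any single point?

2

Walk the sorted start/end points keeping a running depth.
The depth first hits 2 at 28.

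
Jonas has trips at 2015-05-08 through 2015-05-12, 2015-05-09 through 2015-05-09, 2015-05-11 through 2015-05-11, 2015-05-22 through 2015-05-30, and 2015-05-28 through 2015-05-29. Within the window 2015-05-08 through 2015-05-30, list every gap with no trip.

2015-05-13 through 2015-05-21

After merging, the occupied span is 2015-05-08 through 2015-05-12, 2015-05-22 through 2015-05-30.
Uncovered inside 2015-05-08 through 2015-05-30: 2015-05-13 through 2015-05-21.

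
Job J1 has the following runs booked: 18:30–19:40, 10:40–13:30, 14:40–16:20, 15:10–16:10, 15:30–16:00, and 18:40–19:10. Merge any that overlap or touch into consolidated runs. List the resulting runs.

10:40–13:30, 14:40–16:20, 18:30–19:40

Sort by start: 10:40–13:30, 14:40–16:20, 15:10–16:10, 15:30–16:00, 18:30–19:40, 18:40–19:10.
14:40–16:20 is disjoint → start new block.
15:10–16:10 overlaps/touches 14:40–16:20 → extend to 14:40–16:20.
15:30–16:00 overlaps/touches 14:40–16:20 → extend to 14:40–16:20.
18:30–19:40 is disjoint → start new block.
18:40–19:10 overlaps/touches 18:30–19:40 → extend to 18:30–19:40.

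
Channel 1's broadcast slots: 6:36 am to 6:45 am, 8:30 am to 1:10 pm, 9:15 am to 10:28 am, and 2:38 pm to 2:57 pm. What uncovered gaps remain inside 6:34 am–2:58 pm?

Covered (merged): 6:36 am–6:45 am, 8:30 am–1:10 pm, 2:38 pm–2:57 pm.
Gaps within 6:34 am–2:58 pm: 6:34 am–6:36 am, 6:45 am–8:30 am, 1:10 pm–2:38 pm, 2:57 pm–2:58 pm.

6:34 am–6:36 am, 6:45 am–8:30 am, 1:10 pm–2:38 pm, 2:57 pm–2:58 pm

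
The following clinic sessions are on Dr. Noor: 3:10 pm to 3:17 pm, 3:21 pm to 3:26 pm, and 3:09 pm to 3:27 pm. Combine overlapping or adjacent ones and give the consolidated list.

Sort by start: 3:09 pm–3:27 pm, 3:10 pm–3:17 pm, 3:21 pm–3:26 pm.
3:10 pm–3:17 pm overlaps/touches 3:09 pm–3:27 pm → extend to 3:09 pm–3:27 pm.
3:21 pm–3:26 pm overlaps/touches 3:09 pm–3:27 pm → extend to 3:09 pm–3:27 pm.

3:09 pm–3:27 pm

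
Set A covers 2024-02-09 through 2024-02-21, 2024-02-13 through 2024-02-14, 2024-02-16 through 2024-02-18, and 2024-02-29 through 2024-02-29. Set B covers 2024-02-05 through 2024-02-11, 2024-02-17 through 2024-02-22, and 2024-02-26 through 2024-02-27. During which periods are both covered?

A, merged: 2024-02-09 through 2024-02-21, 2024-02-29 through 2024-02-29.
2024-02-09 through 2024-02-21 meets the second set on 2024-02-09 through 2024-02-11, 2024-02-17 through 2024-02-21.
2024-02-29 through 2024-02-29: no overlap with the second set.

2024-02-09 through 2024-02-11, 2024-02-17 through 2024-02-21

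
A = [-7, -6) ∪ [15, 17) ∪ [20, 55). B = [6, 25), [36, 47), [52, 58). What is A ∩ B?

[-7, -6) falls entirely outside B.
[15, 17) overlaps B on [15, 17).
[20, 55) overlaps B on [20, 25), [36, 47), [52, 55).

[15, 17) ∪ [20, 25) ∪ [36, 47) ∪ [52, 55)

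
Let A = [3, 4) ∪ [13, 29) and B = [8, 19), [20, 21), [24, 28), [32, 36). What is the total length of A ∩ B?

11

A ∩ B = [13, 19), [20, 21), [24, 28).
Total: 6 + 1 + 4 = 11.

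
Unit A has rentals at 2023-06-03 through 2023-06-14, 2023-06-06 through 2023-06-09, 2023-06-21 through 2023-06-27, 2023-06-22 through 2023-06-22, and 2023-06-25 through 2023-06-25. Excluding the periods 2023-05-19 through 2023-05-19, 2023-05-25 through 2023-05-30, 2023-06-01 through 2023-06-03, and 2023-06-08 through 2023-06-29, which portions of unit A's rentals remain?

Merge the first list: 2023-06-03 through 2023-06-14, 2023-06-21 through 2023-06-27.
2023-06-03 through 2023-06-14 \ B = 2023-06-04 through 2023-06-07.
2023-06-21 through 2023-06-27: entirely removed.

2023-06-04 through 2023-06-07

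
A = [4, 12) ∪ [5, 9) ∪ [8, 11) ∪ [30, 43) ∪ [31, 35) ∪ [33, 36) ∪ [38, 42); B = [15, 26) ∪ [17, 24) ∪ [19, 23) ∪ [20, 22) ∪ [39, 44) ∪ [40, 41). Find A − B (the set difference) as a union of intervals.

Merge the first list: [4, 12), [30, 43).
Merge the second list: [15, 26), [39, 44).
[4, 12): no B overlap → unchanged.
[30, 43) minus B → [30, 39).

[4, 12) ∪ [30, 39)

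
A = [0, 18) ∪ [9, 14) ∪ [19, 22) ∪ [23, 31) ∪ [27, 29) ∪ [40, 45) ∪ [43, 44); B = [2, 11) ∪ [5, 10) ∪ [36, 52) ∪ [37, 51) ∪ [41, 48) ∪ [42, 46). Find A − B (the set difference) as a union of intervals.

First set merges to [0, 18), [19, 22), [23, 31), [40, 45).
Second set merges to [2, 11), [36, 52).
[0, 18) \ B = [0, 2), [11, 18).
[19, 22): nothing removed.
[23, 31): nothing removed.
[40, 45): entirely removed.

[0, 2) ∪ [11, 18) ∪ [19, 22) ∪ [23, 31)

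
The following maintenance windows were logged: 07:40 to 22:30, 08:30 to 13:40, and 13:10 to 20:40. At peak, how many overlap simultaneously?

Sweep endpoints in order; track running count of active intervals.
Peak of 3 reached at 13:10.

3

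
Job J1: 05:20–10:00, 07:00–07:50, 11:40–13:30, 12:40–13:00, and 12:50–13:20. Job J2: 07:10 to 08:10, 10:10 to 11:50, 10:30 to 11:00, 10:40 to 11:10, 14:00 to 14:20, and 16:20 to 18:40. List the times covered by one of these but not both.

05:20–07:10, 08:10–10:00, 10:10–11:40, 11:50–13:30, 14:00–14:20, 16:20–18:40

Merge the first list: 05:20–10:00, 11:40–13:30.
Merge the second list: 07:10–08:10, 10:10–11:50, 14:00–14:20, 16:20–18:40.
A \ B = 05:20–07:10, 08:10–10:00, 11:50–13:30.
B \ A = 10:10–11:40, 14:00–14:20, 16:20–18:40.
Union of the two gives the symmetric difference.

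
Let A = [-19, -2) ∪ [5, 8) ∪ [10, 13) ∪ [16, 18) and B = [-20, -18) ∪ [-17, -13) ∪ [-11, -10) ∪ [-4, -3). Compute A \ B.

[-18, -17) ∪ [-13, -11) ∪ [-10, -4) ∪ [-3, -2) ∪ [5, 8) ∪ [10, 13) ∪ [16, 18)

[-19, -2) minus B → [-18, -17), [-13, -11), [-10, -4), [-3, -2).
[5, 8): no B overlap → unchanged.
[10, 13): no B overlap → unchanged.
[16, 18): no B overlap → unchanged.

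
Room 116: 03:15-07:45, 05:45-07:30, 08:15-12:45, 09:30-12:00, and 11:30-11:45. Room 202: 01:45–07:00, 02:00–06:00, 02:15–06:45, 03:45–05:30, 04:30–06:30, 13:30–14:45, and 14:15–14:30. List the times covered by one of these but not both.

A, merged: 03:15-07:45, 08:15-12:45.
B, merged: 01:45-07:00, 13:30-14:45.
A but not B: 07:00-07:45, 08:15-12:45.
B but not A: 01:45-03:15, 13:30-14:45.
Combining gives A △ B.

01:45-03:15, 07:00-07:45, 08:15-12:45, 13:30-14:45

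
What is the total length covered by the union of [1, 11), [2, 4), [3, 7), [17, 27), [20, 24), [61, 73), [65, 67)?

32

Merged: [1, 11), [17, 27), [61, 73).
Lengths: 10 + 10 + 12 = 32.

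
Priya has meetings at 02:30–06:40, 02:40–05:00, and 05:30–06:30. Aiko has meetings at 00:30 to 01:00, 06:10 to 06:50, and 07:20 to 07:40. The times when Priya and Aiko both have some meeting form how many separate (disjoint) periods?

1

Merge the first list: 02:30–06:40.
A ∩ B = 06:10–06:40.
That is 1 disjoint piece.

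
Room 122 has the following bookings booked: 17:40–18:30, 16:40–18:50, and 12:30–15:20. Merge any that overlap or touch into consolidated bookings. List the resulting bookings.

12:30–15:20, 16:40–18:50

Sort by start: 12:30–15:20, 16:40–18:50, 17:40–18:30.
16:40–18:50 is disjoint → start new block.
17:40–18:30 overlaps/touches 16:40–18:50 → extend to 16:40–18:50.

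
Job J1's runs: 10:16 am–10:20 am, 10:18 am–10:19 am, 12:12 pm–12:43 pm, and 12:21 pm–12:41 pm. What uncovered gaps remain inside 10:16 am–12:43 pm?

10:20 am-12:12 pm

Covered (merged): 10:16 am-10:20 am, 12:12 pm-12:43 pm.
Uncovered inside 10:16 am-12:43 pm: 10:20 am-12:12 pm.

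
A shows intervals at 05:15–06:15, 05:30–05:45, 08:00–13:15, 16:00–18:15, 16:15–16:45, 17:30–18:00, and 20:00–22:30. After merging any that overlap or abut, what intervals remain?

05:15-06:15, 08:00-13:15, 16:00-18:15, 20:00-22:30

05:30-05:45 overlaps/touches 05:15-06:15 → extend to 05:15-06:15.
08:00-13:15 is disjoint → start new block.
16:00-18:15 is disjoint → start new block.
16:15-16:45 overlaps/touches 16:00-18:15 → extend to 16:00-18:15.
17:30-18:00 overlaps/touches 16:00-18:15 → extend to 16:00-18:15.
20:00-22:30 is disjoint → start new block.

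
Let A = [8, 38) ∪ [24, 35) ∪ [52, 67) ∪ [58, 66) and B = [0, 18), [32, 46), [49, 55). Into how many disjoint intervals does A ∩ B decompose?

3

First set merges to [8, 38), [52, 67).
A ∩ B = [8, 18), [32, 38), [52, 55).
That is 3 disjoint pieces.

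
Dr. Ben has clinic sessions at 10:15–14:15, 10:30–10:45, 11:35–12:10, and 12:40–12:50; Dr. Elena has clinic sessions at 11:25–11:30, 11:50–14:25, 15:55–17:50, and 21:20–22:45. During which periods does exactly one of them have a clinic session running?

Merge the first list: 10:15-14:15.
A \ B = 10:15-11:25, 11:30-11:50.
B \ A = 14:15-14:25, 15:55-17:50, 21:20-22:45.
Union of the two gives the symmetric difference.

10:15-11:25, 11:30-11:50, 14:15-14:25, 15:55-17:50, 21:20-22:45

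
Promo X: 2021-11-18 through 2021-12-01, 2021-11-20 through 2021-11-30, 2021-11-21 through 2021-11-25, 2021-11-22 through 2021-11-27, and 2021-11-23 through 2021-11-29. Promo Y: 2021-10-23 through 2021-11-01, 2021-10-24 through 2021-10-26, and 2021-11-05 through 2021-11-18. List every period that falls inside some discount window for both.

2021-11-18 through 2021-11-18

A, merged: 2021-11-18 through 2021-12-01.
B, merged: 2021-10-23 through 2021-11-01, 2021-11-05 through 2021-11-18.
2021-11-18 through 2021-12-01 meets the second set on 2021-11-18 through 2021-11-18.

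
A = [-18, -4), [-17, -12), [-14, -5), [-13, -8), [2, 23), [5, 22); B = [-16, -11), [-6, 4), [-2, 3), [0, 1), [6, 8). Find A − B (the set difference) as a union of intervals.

[-18, -16) ∪ [-11, -6) ∪ [4, 6) ∪ [8, 23)

A, merged: [-18, -4), [2, 23).
B, merged: [-16, -11), [-6, 4), [6, 8).
[-18, -4) \ B = [-18, -16), [-11, -6).
[2, 23) \ B = [4, 6), [8, 23).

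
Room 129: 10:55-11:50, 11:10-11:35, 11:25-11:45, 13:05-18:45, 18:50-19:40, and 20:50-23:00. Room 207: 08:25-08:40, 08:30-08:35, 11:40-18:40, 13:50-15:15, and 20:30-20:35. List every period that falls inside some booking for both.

11:40-11:50, 13:05-18:40

A, merged: 10:55-11:50, 13:05-18:45, 18:50-19:40, 20:50-23:00.
B, merged: 08:25-08:40, 11:40-18:40, 20:30-20:35.
10:55-11:50 overlaps B on 11:40-11:50.
13:05-18:45 overlaps B on 13:05-18:40.
18:50-19:40 falls entirely outside B.
20:50-23:00 falls entirely outside B.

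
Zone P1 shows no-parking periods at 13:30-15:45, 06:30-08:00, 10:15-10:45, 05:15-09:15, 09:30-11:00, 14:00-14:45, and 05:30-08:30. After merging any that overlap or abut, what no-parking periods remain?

Sort by start: 05:15–09:15, 05:30–08:30, 06:30–08:00, 09:30–11:00, 10:15–10:45, 13:30–15:45, 14:00–14:45.
05:30–08:30 overlaps/touches 05:15–09:15 → extend to 05:15–09:15.
06:30–08:00 overlaps/touches 05:15–09:15 → extend to 05:15–09:15.
09:30–11:00 is disjoint → start new block.
10:15–10:45 overlaps/touches 09:30–11:00 → extend to 09:30–11:00.
13:30–15:45 is disjoint → start new block.
14:00–14:45 overlaps/touches 13:30–15:45 → extend to 13:30–15:45.

05:15–09:15, 09:30–11:00, 13:30–15:45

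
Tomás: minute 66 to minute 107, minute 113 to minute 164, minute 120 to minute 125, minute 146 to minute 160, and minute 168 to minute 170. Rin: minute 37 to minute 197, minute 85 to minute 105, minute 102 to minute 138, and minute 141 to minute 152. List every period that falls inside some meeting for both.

minute 66 to minute 107, minute 113 to minute 164, minute 168 to minute 170

First set merges to minute 66 to minute 107, minute 113 to minute 164, minute 168 to minute 170.
Second set merges to minute 37 to minute 197.
minute 66 to minute 107 meets the second set on minute 66 to minute 107.
minute 113 to minute 164 meets the second set on minute 113 to minute 164.
minute 168 to minute 170 meets the second set on minute 168 to minute 170.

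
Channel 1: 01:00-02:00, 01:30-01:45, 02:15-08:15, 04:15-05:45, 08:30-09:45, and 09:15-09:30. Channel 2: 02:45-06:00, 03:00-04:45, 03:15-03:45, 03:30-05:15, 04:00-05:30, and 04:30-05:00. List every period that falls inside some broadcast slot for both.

02:45–06:00

First set merges to 01:00–02:00, 02:15–08:15, 08:30–09:45.
Second set merges to 02:45–06:00.
01:00–02:00 falls entirely outside B.
02:15–08:15 overlaps B on 02:45–06:00.
08:30–09:45 falls entirely outside B.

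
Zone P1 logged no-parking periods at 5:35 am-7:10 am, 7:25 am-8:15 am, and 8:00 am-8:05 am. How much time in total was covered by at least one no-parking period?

Merged: 5:35 am-7:10 am, 7:25 am-8:15 am.
Lengths: 1 h 35 min + 50 min = 2 h 25 min.

2 h 25 min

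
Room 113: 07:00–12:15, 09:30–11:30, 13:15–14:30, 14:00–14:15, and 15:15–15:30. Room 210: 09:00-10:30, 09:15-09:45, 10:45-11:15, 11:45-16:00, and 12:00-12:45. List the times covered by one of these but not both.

Merge the first list: 07:00–12:15, 13:15–14:30, 15:15–15:30.
Merge the second list: 09:00–10:30, 10:45–11:15, 11:45–16:00.
Only in the first: 07:00–09:00, 10:30–10:45, 11:15–11:45.
Only in the second: 12:15–13:15, 14:30–15:15, 15:30–16:00.
Together these are the periods covered by exactly one.

07:00–09:00, 10:30–10:45, 11:15–11:45, 12:15–13:15, 14:30–15:15, 15:30–16:00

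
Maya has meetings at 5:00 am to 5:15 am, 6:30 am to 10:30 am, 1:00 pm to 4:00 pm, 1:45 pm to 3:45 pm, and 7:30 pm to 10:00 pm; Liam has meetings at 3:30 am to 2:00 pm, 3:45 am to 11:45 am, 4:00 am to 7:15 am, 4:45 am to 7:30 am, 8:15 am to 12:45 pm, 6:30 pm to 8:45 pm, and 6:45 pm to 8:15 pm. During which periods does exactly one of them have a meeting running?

First set merges to 5:00 am–5:15 am, 6:30 am–10:30 am, 1:00 pm–4:00 pm, 7:30 pm–10:00 pm.
Second set merges to 3:30 am–2:00 pm, 6:30 pm–8:45 pm.
A \ B = 2:00 pm–4:00 pm, 8:45 pm–10:00 pm.
B \ A = 3:30 am–5:00 am, 5:15 am–6:30 am, 10:30 am–1:00 pm, 6:30 pm–7:30 pm.
Union of the two gives the symmetric difference.

3:30 am–5:00 am, 5:15 am–6:30 am, 10:30 am–1:00 pm, 2:00 pm–4:00 pm, 6:30 pm–7:30 pm, 8:45 pm–10:00 pm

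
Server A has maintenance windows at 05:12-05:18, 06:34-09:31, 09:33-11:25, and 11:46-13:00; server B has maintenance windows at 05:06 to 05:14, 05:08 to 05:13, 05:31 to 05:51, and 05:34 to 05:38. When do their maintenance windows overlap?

05:12–05:14

B, merged: 05:06–05:14, 05:31–05:51.
05:12–05:18 meets the second set on 05:12–05:14.
06:34–09:31: no overlap with the second set.
09:33–11:25: no overlap with the second set.
11:46–13:00: no overlap with the second set.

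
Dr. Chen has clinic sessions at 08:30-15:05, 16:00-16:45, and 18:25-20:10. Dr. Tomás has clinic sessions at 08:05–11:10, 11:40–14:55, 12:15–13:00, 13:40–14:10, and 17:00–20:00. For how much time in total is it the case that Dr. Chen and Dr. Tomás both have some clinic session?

B, merged: 08:05–11:10, 11:40–14:55, 17:00–20:00.
A ∩ B = 08:30–11:10, 11:40–14:55, 18:25–20:00.
Total: 2 h 40 min + 3 h 15 min + 1 h 35 min = 7 h 30 min.

7 h 30 min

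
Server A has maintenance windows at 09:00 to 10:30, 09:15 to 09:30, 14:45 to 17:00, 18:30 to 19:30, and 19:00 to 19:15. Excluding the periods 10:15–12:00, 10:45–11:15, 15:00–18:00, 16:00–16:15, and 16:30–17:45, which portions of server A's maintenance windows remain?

First set merges to 09:00-10:30, 14:45-17:00, 18:30-19:30.
Second set merges to 10:15-12:00, 15:00-18:00.
09:00-10:30 with B removed leaves 09:00-10:15.
14:45-17:00 with B removed leaves 14:45-15:00.
18:30-19:30 is untouched.

09:00-10:15, 14:45-15:00, 18:30-19:30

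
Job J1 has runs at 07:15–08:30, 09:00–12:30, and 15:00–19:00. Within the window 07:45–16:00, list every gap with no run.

The merged coverage is 07:15–08:30, 09:00–12:30, 15:00–19:00.
Gaps within 07:45–16:00: 08:30–09:00, 12:30–15:00.

08:30–09:00, 12:30–15:00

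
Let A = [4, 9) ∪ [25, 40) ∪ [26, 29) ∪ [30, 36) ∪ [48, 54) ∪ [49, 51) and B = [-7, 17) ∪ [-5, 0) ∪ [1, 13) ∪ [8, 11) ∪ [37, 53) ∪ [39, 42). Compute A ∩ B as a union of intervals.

[4, 9) ∪ [37, 40) ∪ [48, 53)

Merge the first list: [4, 9), [25, 40), [48, 54).
Merge the second list: [-7, 17), [37, 53).
[4, 9) meets the second set on [4, 9).
[25, 40) meets the second set on [37, 40).
[48, 54) meets the second set on [48, 53).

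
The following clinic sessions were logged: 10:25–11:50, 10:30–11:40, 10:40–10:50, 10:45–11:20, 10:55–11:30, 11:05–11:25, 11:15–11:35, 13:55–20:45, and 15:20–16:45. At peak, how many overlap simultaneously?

6

Sweep endpoints in order; track running count of active intervals.
Peak of 6 reached at 11:15.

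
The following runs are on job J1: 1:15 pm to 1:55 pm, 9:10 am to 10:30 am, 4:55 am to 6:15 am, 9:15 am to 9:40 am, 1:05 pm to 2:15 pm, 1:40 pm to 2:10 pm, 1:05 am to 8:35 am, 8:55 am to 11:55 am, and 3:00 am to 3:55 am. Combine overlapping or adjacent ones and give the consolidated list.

Sort by start: 1:05 am-8:35 am, 3:00 am-3:55 am, 4:55 am-6:15 am, 8:55 am-11:55 am, 9:10 am-10:30 am, 9:15 am-9:40 am, 1:05 pm-2:15 pm, 1:15 pm-1:55 pm, 1:40 pm-2:10 pm.
3:00 am-3:55 am overlaps/touches 1:05 am-8:35 am → extend to 1:05 am-8:35 am.
4:55 am-6:15 am overlaps/touches 1:05 am-8:35 am → extend to 1:05 am-8:35 am.
8:55 am-11:55 am is disjoint → start new block.
9:10 am-10:30 am overlaps/touches 8:55 am-11:55 am → extend to 8:55 am-11:55 am.
9:15 am-9:40 am overlaps/touches 8:55 am-11:55 am → extend to 8:55 am-11:55 am.
1:05 pm-2:15 pm is disjoint → start new block.
1:15 pm-1:55 pm overlaps/touches 1:05 pm-2:15 pm → extend to 1:05 pm-2:15 pm.
1:40 pm-2:10 pm overlaps/touches 1:05 pm-2:15 pm → extend to 1:05 pm-2:15 pm.

1:05 am-8:35 am, 8:55 am-11:55 am, 1:05 pm-2:15 pm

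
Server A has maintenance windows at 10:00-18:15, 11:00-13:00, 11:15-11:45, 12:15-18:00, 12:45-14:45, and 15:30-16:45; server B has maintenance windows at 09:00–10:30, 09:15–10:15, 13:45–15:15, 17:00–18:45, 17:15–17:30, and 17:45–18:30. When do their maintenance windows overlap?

10:00–10:30, 13:45–15:15, 17:00–18:15

A, merged: 10:00–18:15.
B, merged: 09:00–10:30, 13:45–15:15, 17:00–18:45.
10:00–18:15 ∩ B → 10:00–10:30, 13:45–15:15, 17:00–18:15.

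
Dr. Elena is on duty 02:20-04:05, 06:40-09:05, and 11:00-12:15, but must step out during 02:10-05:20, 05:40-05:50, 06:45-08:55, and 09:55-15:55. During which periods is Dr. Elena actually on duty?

06:40–06:45, 08:55–09:05

02:20–04:05 lies entirely inside B → drops out.
06:40–09:05 with B removed leaves 06:40–06:45, 08:55–09:05.
11:00–12:15 lies entirely inside B → drops out.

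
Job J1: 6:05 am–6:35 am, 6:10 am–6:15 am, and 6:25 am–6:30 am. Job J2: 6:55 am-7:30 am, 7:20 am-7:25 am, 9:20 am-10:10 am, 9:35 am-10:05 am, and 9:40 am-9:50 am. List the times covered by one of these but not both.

6:05 am–6:35 am, 6:55 am–7:30 am, 9:20 am–10:10 am

A, merged: 6:05 am–6:35 am.
B, merged: 6:55 am–7:30 am, 9:20 am–10:10 am.
A but not B: 6:05 am–6:35 am.
B but not A: 6:55 am–7:30 am, 9:20 am–10:10 am.
Combining gives A △ B.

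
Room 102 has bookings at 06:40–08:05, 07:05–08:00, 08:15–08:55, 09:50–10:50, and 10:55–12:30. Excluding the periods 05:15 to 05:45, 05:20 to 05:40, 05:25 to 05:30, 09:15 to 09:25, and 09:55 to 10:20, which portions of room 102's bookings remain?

06:40–08:05, 08:15–08:55, 09:50–09:55, 10:20–10:50, 10:55–12:30

A, merged: 06:40–08:05, 08:15–08:55, 09:50–10:50, 10:55–12:30.
B, merged: 05:15–05:45, 09:15–09:25, 09:55–10:20.
06:40–08:05: nothing removed.
08:15–08:55: nothing removed.
09:50–10:50 \ B = 09:50–09:55, 10:20–10:50.
10:55–12:30: nothing removed.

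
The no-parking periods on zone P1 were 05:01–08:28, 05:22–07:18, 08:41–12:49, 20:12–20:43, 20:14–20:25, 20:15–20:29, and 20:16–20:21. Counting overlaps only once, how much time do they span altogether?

Merged: 05:01–08:28, 08:41–12:49, 20:12–20:43.
Lengths: 3 h 27 min + 4 h 8 min + 31 min = 8 h 6 min.

8 h 6 min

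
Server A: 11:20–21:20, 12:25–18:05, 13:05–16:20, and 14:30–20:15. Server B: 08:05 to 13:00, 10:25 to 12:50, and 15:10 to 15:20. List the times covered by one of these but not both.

08:05–11:20, 13:00–15:10, 15:20–21:20

A, merged: 11:20–21:20.
B, merged: 08:05–13:00, 15:10–15:20.
A \ B = 13:00–15:10, 15:20–21:20.
B \ A = 08:05–11:20.
Union of the two gives the symmetric difference.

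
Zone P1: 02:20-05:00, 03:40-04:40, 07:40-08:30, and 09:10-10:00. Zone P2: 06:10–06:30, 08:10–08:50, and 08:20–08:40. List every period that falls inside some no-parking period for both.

A, merged: 02:20–05:00, 07:40–08:30, 09:10–10:00.
B, merged: 06:10–06:30, 08:10–08:50.
02:20–05:00: no overlap with the second set.
07:40–08:30 meets the second set on 08:10–08:30.
09:10–10:00: no overlap with the second set.

08:10–08:30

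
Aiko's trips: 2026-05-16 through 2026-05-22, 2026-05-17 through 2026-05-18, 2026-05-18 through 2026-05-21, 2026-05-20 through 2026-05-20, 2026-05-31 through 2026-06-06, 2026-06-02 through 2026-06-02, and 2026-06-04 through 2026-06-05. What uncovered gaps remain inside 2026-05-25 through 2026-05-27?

2026-05-25 through 2026-05-27

The merged coverage is 2026-05-16 through 2026-05-22, 2026-05-31 through 2026-06-06.
Complement within 2026-05-25 through 2026-05-27: 2026-05-25 through 2026-05-27.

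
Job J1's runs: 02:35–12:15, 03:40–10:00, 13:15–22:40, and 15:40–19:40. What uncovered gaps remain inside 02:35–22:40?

The merged coverage is 02:35–12:15, 13:15–22:40.
Complement within 02:35–22:40: 12:15–13:15.

12:15–13:15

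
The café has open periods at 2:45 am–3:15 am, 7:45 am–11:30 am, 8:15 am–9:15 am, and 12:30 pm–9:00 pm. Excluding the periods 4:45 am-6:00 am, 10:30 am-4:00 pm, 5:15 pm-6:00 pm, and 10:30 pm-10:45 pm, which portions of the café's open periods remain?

2:45 am-3:15 am, 7:45 am-10:30 am, 4:00 pm-5:15 pm, 6:00 pm-9:00 pm

First set merges to 2:45 am-3:15 am, 7:45 am-11:30 am, 12:30 pm-9:00 pm.
2:45 am-3:15 am: no B overlap → unchanged.
7:45 am-11:30 am minus B → 7:45 am-10:30 am.
12:30 pm-9:00 pm minus B → 4:00 pm-5:15 pm, 6:00 pm-9:00 pm.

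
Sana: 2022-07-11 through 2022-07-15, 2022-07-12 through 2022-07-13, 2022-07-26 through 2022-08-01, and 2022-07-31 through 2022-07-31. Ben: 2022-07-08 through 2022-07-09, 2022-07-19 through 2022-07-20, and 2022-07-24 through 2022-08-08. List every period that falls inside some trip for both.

2022-07-26 through 2022-08-01

Merge the first list: 2022-07-11 through 2022-07-15, 2022-07-26 through 2022-08-01.
2022-07-11 through 2022-07-15 falls entirely outside B.
2022-07-26 through 2022-08-01 overlaps B on 2022-07-26 through 2022-08-01.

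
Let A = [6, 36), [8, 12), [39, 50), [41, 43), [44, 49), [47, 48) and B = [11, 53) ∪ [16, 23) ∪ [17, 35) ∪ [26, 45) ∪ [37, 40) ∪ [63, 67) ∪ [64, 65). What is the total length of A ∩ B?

Merge the first list: [6, 36), [39, 50).
Merge the second list: [11, 53), [63, 67).
A ∩ B = [11, 36), [39, 50).
Total: 25 + 11 = 36.

36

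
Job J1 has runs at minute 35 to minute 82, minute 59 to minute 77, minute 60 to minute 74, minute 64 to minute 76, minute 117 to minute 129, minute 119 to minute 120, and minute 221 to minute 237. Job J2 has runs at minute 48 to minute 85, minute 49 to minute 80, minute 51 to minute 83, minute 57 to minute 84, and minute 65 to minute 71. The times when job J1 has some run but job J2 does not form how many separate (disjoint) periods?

First set merges to minute 35 to minute 82, minute 117 to minute 129, minute 221 to minute 237.
Second set merges to minute 48 to minute 85.
A \ B = minute 35 to minute 48, minute 117 to minute 129, minute 221 to minute 237.
That is 3 disjoint pieces.

3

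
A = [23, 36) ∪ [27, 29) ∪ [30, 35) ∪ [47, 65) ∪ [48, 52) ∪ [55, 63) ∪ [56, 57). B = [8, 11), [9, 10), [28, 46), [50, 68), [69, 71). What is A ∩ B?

[28, 36) ∪ [50, 65)

Merge the first list: [23, 36), [47, 65).
Merge the second list: [8, 11), [28, 46), [50, 68), [69, 71).
[23, 36) ∩ B → [28, 36).
[47, 65) ∩ B → [50, 65).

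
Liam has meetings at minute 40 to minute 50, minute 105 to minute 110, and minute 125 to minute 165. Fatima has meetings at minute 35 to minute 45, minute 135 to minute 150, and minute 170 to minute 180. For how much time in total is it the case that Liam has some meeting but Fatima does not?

35 minutes

A \ B = minute 45 to minute 50, minute 105 to minute 110, minute 125 to minute 135, minute 150 to minute 165.
Total: 5 minutes + 5 minutes + 10 minutes + 15 minutes = 35 minutes.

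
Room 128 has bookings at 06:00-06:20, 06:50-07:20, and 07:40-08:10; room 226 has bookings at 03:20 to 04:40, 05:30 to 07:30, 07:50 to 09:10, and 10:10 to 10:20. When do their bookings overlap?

06:00–06:20, 06:50–07:20, 07:50–08:10

06:00–06:20 meets the second set on 06:00–06:20.
06:50–07:20 meets the second set on 06:50–07:20.
07:40–08:10 meets the second set on 07:50–08:10.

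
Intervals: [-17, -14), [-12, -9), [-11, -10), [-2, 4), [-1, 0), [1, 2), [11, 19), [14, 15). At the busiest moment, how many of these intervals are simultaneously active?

2

Sweep endpoints in order; track running count of active intervals.
Peak of 2 reached at -11.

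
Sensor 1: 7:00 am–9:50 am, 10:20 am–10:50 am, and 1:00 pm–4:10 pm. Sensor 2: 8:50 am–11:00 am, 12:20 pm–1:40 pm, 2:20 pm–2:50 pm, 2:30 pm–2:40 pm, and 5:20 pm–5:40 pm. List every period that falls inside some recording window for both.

Merge the second list: 8:50 am-11:00 am, 12:20 pm-1:40 pm, 2:20 pm-2:50 pm, 5:20 pm-5:40 pm.
7:00 am-9:50 am overlaps B on 8:50 am-9:50 am.
10:20 am-10:50 am overlaps B on 10:20 am-10:50 am.
1:00 pm-4:10 pm overlaps B on 1:00 pm-1:40 pm, 2:20 pm-2:50 pm.

8:50 am-9:50 am, 10:20 am-10:50 am, 1:00 pm-1:40 pm, 2:20 pm-2:50 pm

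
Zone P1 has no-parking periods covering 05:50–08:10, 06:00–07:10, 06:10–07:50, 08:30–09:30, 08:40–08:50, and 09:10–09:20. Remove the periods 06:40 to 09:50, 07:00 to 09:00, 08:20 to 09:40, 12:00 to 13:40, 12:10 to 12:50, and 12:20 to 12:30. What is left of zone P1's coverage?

05:50–06:40

A, merged: 05:50–08:10, 08:30–09:30.
B, merged: 06:40–09:50, 12:00–13:40.
05:50–08:10 \ B = 05:50–06:40.
08:30–09:30: entirely removed.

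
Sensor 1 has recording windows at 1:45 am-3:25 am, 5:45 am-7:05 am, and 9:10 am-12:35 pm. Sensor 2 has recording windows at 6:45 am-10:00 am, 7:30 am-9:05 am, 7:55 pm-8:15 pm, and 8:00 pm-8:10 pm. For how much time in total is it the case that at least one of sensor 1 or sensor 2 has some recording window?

8 h 50 min

Second set merges to 6:45 am–10:00 am, 7:55 pm–8:15 pm.
A ∪ B = 1:45 am–3:25 am, 5:45 am–12:35 pm, 7:55 pm–8:15 pm.
Total: 1 h 40 min + 6 h 50 min + 20 min = 8 h 50 min.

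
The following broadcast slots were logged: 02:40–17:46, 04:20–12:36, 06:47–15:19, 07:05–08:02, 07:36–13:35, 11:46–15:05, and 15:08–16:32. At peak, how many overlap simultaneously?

Walk the sorted start/end points keeping a running depth.
The depth first hits 5 at 07:36.

5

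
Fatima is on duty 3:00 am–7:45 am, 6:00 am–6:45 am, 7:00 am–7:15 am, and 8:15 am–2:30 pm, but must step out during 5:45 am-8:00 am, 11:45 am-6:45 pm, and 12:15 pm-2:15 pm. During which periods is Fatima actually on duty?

3:00 am–5:45 am, 8:15 am–11:45 am

A, merged: 3:00 am–7:45 am, 8:15 am–2:30 pm.
B, merged: 5:45 am–8:00 am, 11:45 am–6:45 pm.
3:00 am–7:45 am \ B = 3:00 am–5:45 am.
8:15 am–2:30 pm \ B = 8:15 am–11:45 am.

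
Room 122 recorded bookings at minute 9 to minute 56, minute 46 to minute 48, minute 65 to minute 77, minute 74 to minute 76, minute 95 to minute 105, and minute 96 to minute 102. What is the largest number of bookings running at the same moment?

2

Walk the sorted start/end points keeping a running depth.
The depth first hits 2 at minute 46.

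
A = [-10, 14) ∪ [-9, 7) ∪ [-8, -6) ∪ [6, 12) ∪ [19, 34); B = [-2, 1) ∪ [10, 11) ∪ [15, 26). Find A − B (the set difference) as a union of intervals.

[-10, -2) ∪ [1, 10) ∪ [11, 14) ∪ [26, 34)

First set merges to [-10, 14), [19, 34).
[-10, 14) \ B = [-10, -2), [1, 10), [11, 14).
[19, 34) \ B = [26, 34).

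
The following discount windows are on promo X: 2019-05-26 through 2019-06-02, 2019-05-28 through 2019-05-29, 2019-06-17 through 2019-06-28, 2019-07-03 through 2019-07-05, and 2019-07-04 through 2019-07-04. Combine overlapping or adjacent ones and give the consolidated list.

2019-05-26 through 2019-06-02, 2019-06-17 through 2019-06-28, 2019-07-03 through 2019-07-05

2019-05-28 through 2019-05-29 overlaps/touches 2019-05-26 through 2019-06-02 → extend to 2019-05-26 through 2019-06-02.
2019-06-17 through 2019-06-28 is disjoint → start new block.
2019-07-03 through 2019-07-05 is disjoint → start new block.
2019-07-04 through 2019-07-04 overlaps/touches 2019-07-03 through 2019-07-05 → extend to 2019-07-03 through 2019-07-05.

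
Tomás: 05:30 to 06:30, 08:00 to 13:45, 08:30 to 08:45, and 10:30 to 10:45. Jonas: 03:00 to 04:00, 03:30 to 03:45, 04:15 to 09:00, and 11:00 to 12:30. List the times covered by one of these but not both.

03:00-04:00, 04:15-05:30, 06:30-08:00, 09:00-11:00, 12:30-13:45

Merge the first list: 05:30-06:30, 08:00-13:45.
Merge the second list: 03:00-04:00, 04:15-09:00, 11:00-12:30.
A but not B: 09:00-11:00, 12:30-13:45.
B but not A: 03:00-04:00, 04:15-05:30, 06:30-08:00.
Combining gives A △ B.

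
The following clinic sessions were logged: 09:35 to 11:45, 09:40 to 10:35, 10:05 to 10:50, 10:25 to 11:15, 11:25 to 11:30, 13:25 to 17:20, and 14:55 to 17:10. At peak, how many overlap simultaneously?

4

Sweep endpoints in order; track running count of active intervals.
Peak of 4 reached at 10:25.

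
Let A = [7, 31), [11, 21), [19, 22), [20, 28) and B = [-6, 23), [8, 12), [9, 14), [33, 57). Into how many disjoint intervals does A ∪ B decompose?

A, merged: [7, 31).
B, merged: [-6, 23), [33, 57).
A ∪ B = [-6, 31), [33, 57).
That is 2 disjoint pieces.

2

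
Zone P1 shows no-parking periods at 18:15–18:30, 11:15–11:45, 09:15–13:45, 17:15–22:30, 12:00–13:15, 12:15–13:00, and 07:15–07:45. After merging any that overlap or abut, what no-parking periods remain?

07:15–07:45, 09:15–13:45, 17:15–22:30

Sort by start: 07:15–07:45, 09:15–13:45, 11:15–11:45, 12:00–13:15, 12:15–13:00, 17:15–22:30, 18:15–18:30.
09:15–13:45 is disjoint → start new block.
11:15–11:45 overlaps/touches 09:15–13:45 → extend to 09:15–13:45.
12:00–13:15 overlaps/touches 09:15–13:45 → extend to 09:15–13:45.
12:15–13:00 overlaps/touches 09:15–13:45 → extend to 09:15–13:45.
17:15–22:30 is disjoint → start new block.
18:15–18:30 overlaps/touches 17:15–22:30 → extend to 17:15–22:30.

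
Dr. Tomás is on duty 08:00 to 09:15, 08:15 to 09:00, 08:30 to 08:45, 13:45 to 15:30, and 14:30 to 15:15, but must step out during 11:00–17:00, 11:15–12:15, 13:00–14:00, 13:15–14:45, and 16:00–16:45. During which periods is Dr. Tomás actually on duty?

08:00–09:15

Merge the first list: 08:00–09:15, 13:45–15:30.
Merge the second list: 11:00–17:00.
08:00–09:15: no B overlap → unchanged.
13:45–15:30: fully covered by B → removed.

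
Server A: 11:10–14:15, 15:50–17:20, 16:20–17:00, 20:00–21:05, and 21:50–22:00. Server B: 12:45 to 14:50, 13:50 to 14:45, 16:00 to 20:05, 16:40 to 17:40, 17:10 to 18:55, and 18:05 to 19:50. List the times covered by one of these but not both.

Merge the first list: 11:10–14:15, 15:50–17:20, 20:00–21:05, 21:50–22:00.
Merge the second list: 12:45–14:50, 16:00–20:05.
Only in the first: 11:10–12:45, 15:50–16:00, 20:05–21:05, 21:50–22:00.
Only in the second: 14:15–14:50, 17:20–20:00.
Together these are the periods covered by exactly one.

11:10–12:45, 14:15–14:50, 15:50–16:00, 17:20–20:00, 20:05–21:05, 21:50–22:00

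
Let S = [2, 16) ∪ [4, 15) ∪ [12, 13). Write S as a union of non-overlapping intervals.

[2, 16)

[4, 15) overlaps/touches [2, 16) → extend to [2, 16).
[12, 13) overlaps/touches [2, 16) → extend to [2, 16).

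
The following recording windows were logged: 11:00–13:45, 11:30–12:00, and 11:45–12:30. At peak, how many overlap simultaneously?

Walk the sorted start/end points keeping a running depth.
The depth first hits 3 at 11:45.

3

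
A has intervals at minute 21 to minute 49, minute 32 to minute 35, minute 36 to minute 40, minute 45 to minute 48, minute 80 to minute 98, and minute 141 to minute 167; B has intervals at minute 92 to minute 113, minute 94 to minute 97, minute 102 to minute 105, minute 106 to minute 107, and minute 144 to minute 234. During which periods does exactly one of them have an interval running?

minute 21 to minute 49, minute 80 to minute 92, minute 98 to minute 113, minute 141 to minute 144, minute 167 to minute 234

First set merges to minute 21 to minute 49, minute 80 to minute 98, minute 141 to minute 167.
Second set merges to minute 92 to minute 113, minute 144 to minute 234.
A \ B = minute 21 to minute 49, minute 80 to minute 92, minute 141 to minute 144.
B \ A = minute 98 to minute 113, minute 167 to minute 234.
Union of the two gives the symmetric difference.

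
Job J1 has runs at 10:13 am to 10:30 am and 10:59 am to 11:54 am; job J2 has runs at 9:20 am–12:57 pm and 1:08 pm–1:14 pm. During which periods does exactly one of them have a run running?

Only in the first: none.
Only in the second: 9:20 am–10:13 am, 10:30 am–10:59 am, 11:54 am–12:57 pm, 1:08 pm–1:14 pm.
Together these are the periods covered by exactly one.

9:20 am–10:13 am, 10:30 am–10:59 am, 11:54 am–12:57 pm, 1:08 pm–1:14 pm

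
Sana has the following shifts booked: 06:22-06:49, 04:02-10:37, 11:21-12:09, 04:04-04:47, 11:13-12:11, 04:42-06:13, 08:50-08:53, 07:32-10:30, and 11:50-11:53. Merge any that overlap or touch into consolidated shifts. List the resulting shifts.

04:02-10:37, 11:13-12:11

Sort by start: 04:02-10:37, 04:04-04:47, 04:42-06:13, 06:22-06:49, 07:32-10:30, 08:50-08:53, 11:13-12:11, 11:21-12:09, 11:50-11:53.
04:04-04:47 overlaps/touches 04:02-10:37 → extend to 04:02-10:37.
04:42-06:13 overlaps/touches 04:02-10:37 → extend to 04:02-10:37.
06:22-06:49 overlaps/touches 04:02-10:37 → extend to 04:02-10:37.
07:32-10:30 overlaps/touches 04:02-10:37 → extend to 04:02-10:37.
08:50-08:53 overlaps/touches 04:02-10:37 → extend to 04:02-10:37.
11:13-12:11 is disjoint → start new block.
11:21-12:09 overlaps/touches 11:13-12:11 → extend to 11:13-12:11.
11:50-11:53 overlaps/touches 11:13-12:11 → extend to 11:13-12:11.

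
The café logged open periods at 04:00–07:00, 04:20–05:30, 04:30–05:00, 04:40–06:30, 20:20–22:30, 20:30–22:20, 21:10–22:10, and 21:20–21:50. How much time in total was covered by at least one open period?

5 h 10 min

Merged: 04:00-07:00, 20:20-22:30.
Lengths: 3 h + 2 h 10 min = 5 h 10 min.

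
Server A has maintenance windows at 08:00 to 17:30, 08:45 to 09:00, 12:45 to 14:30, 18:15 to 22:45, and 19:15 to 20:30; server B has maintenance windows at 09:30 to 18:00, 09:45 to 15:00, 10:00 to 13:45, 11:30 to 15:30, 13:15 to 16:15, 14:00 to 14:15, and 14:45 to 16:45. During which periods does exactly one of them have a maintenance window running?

First set merges to 08:00-17:30, 18:15-22:45.
Second set merges to 09:30-18:00.
Only in the first: 08:00-09:30, 18:15-22:45.
Only in the second: 17:30-18:00.
Together these are the periods covered by exactly one.

08:00-09:30, 17:30-18:00, 18:15-22:45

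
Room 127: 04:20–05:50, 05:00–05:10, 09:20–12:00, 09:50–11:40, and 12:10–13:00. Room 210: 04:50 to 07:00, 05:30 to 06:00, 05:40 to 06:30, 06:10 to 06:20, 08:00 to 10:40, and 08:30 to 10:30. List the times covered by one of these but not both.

04:20-04:50, 05:50-07:00, 08:00-09:20, 10:40-12:00, 12:10-13:00

First set merges to 04:20-05:50, 09:20-12:00, 12:10-13:00.
Second set merges to 04:50-07:00, 08:00-10:40.
A \ B = 04:20-04:50, 10:40-12:00, 12:10-13:00.
B \ A = 05:50-07:00, 08:00-09:20.
Union of the two gives the symmetric difference.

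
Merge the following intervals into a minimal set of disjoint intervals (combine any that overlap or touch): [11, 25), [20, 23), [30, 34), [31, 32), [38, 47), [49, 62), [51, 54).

[20, 23) overlaps/touches [11, 25) → extend to [11, 25).
[30, 34) is disjoint → start new block.
[31, 32) overlaps/touches [30, 34) → extend to [30, 34).
[38, 47) is disjoint → start new block.
[49, 62) is disjoint → start new block.
[51, 54) overlaps/touches [49, 62) → extend to [49, 62).

[11, 25) ∪ [30, 34) ∪ [38, 47) ∪ [49, 62)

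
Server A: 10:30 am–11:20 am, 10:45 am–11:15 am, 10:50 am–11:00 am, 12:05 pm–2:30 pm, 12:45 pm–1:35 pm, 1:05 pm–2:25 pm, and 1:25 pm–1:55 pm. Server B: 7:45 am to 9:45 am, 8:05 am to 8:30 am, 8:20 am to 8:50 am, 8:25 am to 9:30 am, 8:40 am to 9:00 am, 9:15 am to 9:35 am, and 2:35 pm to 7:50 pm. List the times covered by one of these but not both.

First set merges to 10:30 am-11:20 am, 12:05 pm-2:30 pm.
Second set merges to 7:45 am-9:45 am, 2:35 pm-7:50 pm.
Only in the first: 10:30 am-11:20 am, 12:05 pm-2:30 pm.
Only in the second: 7:45 am-9:45 am, 2:35 pm-7:50 pm.
Together these are the periods covered by exactly one.

7:45 am-9:45 am, 10:30 am-11:20 am, 12:05 pm-2:30 pm, 2:35 pm-7:50 pm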